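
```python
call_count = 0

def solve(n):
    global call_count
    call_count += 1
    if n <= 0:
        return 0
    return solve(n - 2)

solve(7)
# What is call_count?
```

Linear recursion stepping by 2: 5 calls from n=7 down to ≤0.

Answer: 5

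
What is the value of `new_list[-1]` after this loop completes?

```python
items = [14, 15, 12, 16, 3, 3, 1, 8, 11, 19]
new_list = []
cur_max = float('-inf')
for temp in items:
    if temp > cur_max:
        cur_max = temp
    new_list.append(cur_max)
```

Running max ends at 19
`new_list` takes the values: [] → [14] → [14, 15] → [14, 15, 15] → [14, 15, 15, 16] → [14, 15, 15, 16, 16] → [14, 15, 15, 16, 16, 16] → [14, 15, 15, 16, 16, 16, 16] → [14, 15, 15, 16, 16, 16, 16, 16] → [14, 15, 15, 16, 16, 16, 16, 16, 16] → [14, 15, 15, 16, 16, 16, 16, 16, 16, 19]
So `new_list[-1]` = 19

Answer: 19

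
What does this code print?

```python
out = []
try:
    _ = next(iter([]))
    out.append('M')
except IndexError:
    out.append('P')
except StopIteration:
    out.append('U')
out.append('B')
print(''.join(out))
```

Execution trace: 'U' (except StopIteration) → 'B' (after the try/except). Output: UB

Answer: UB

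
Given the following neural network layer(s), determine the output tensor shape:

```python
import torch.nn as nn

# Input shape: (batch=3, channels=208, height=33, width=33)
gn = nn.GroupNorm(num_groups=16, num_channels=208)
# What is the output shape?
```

Input: (3, 208, 33, 33) -> Output: (3, 208, 33, 33)

Answer: (3, 208, 33, 33)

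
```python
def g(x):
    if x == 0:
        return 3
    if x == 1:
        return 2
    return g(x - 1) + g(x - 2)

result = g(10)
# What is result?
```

Build up from base cases: g(0)=3, g(1)=2, g(2)=5, g(3)=7, g(4)=12, g(5)=19, g(6)=31, ..., g(10)=212

Answer: 212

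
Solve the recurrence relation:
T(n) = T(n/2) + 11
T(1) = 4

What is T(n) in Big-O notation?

Each step divides n by 2 and adds 11. After log_2(n) steps we reach T(1)=4. So T(n) = 11·log_2(n) + 4 = O(log n).

Answer: O(log n)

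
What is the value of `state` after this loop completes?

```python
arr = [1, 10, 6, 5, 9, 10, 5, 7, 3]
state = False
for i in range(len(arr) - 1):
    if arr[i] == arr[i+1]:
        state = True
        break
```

Check consecutive duplicates in [1, 10, 6, 5, 9, 10, 5, 7, 3]
`state` takes the values: False

Answer: False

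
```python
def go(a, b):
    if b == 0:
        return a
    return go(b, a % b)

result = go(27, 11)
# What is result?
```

go(27, 11) -> go(11, 5) -> go(5, 1) -> go(1, 0) -> 1

Answer: 1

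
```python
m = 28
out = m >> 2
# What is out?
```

Trace:
`m = 28` → m = 28
`out = m >> 2` → out = 7
So out = 7

Answer: 7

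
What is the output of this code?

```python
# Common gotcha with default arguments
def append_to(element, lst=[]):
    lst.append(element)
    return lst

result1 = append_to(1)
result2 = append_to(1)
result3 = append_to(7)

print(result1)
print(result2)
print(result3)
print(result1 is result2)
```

Key concept: mutable default argument gotcha.
Step by step:
`result1 = append_to(1)` → result1 = [1]
`result2 = append_to(1)` → result1 = [1, 1] (same object as result2); result2 = [1, 1] (same object as result1)
`result3 = append_to(7)` → result1 = [1, 1, 7] (same object as result2, result3); result2 = [1, 1, 7] (same object as result1, result3); result3 = [1, 1, 7] (same object as result1, result2)
`print(result1)` → prints [1, 1, 7]
`print(result2)` → prints [1, 1, 7]
`print(result3)` → prints [1, 1, 7]
`print(result1 is result2)` → prints True

Answer:
[1, 1, 7]
[1, 1, 7]
[1, 1, 7]
True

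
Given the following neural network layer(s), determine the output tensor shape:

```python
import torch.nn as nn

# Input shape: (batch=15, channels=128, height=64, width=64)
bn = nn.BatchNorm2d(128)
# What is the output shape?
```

Input: (15, 128, 64, 64) -> Output: (15, 128, 64, 64)

Answer: (15, 128, 64, 64)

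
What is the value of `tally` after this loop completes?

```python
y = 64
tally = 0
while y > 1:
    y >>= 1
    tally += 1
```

Count right shifts until 1
`tally` takes the values: 0 → 1 → 2 → 3 → 4 → 5 → 6

Answer: 6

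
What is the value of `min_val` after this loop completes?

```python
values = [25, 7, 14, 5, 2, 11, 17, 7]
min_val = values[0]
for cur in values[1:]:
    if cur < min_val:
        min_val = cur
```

Minimum of [25, 7, 14, 5, 2, 11, 17, 7]
`min_val` takes the values: 25 → 7 → 5 → 2

Answer: 2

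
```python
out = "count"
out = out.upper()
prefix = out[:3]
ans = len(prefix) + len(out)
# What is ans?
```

Trace:
`out = "count"` → out = 'count'
`out = out.upper()` → out = 'COUNT'
`prefix = out[:3]` → prefix = 'COU'
`ans = len(prefix) + len(out)` → ans = 8
So ans = 8

Answer: 8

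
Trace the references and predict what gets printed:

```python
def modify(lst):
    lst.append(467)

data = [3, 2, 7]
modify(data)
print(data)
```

Key concept: function modifies passed list.
Step by step:
`data = [3, 2, 7]` → data = [3, 2, 7]
`modify(data)` → data = [3, 2, 7, 467]
`print(data)` → prints [3, 2, 7, 467]

Answer: [3, 2, 7, 467]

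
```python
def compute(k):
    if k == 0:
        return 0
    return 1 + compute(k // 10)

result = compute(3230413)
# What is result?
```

Count of digits of 3230413: 7

Answer: 7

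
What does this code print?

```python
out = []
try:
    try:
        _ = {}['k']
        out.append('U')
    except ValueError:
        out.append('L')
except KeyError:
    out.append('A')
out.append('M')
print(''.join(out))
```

Execution trace: 'A' (outer except KeyError) → 'M' (after the try/except). Output: AM

Answer: AM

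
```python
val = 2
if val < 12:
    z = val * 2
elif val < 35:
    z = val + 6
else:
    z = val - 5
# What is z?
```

Trace:
`val = 2` → val = 2
`if val < 12: ...` → val < 12 is True → z = 4
So z = 4

Answer: 4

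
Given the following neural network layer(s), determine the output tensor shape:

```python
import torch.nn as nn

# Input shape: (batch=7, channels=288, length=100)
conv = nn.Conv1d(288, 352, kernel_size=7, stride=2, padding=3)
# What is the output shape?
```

Input: (7, 288, 100) -> Output: (7, 352, 50)

Answer: (7, 352, 50)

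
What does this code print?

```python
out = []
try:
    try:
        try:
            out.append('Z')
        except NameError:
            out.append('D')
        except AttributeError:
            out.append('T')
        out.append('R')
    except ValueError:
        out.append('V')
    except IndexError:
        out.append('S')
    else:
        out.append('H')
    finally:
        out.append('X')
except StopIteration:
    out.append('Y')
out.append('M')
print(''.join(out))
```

Execution trace: 'Z' (inner try body, no exception) → 'R' (try body, no exception) → 'H' (else) → 'X' (finally) → 'M' (after the try/except). Output: ZRHXM

Answer: ZRHXM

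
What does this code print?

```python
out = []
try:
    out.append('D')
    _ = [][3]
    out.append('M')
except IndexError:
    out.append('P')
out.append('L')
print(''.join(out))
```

Execution trace: 'D' (try body) → 'P' (except IndexError) → 'L' (after the try/except). Output: DPL

Answer: DPL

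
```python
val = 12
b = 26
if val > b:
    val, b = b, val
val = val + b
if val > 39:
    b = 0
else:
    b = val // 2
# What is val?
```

Trace:
`val = 12` → val = 12
`b = 26` → b = 26
`if val > b: ...` → val > b is False → no variable changes
`val = val + b` → val = 38
`if val > 39: ...` → val > 39 is False, take else branch → b = 19
So val = 38

Answer: 38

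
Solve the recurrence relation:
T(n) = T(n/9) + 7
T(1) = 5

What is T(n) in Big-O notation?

Each step divides n by 9 and adds 7. After log_9(n) steps we reach T(1)=5. So T(n) = 7·log_9(n) + 5 = O(log n).

Answer: O(log n)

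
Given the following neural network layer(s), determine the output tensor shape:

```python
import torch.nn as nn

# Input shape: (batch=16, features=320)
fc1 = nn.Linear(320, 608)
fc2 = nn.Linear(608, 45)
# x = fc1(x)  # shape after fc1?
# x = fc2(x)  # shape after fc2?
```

Input: (16, 320) -> after fc1: (16, 608) -> Output: (16, 45)

Answer: (16, 45)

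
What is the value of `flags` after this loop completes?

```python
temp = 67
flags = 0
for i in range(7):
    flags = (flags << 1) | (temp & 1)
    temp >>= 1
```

Reverse lowest 7 bits of 67
`flags` takes the values: 0 → 1 → 3 → 6 → 12 → 24 → 48 → 97

Answer: 97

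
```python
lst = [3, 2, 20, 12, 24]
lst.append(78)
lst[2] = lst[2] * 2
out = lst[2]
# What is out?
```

Trace:
`lst = [3, 2, 20, 12, 24]` → lst = [3, 2, 20, 12, 24]
`lst.append(78)` → lst = [3, 2, 20, 12, 24, 78]
`lst[2] = lst[2] * 2` → lst = [3, 2, 40, 12, 24, 78]
`out = lst[2]` → out = 40
So out = 40

Answer: 40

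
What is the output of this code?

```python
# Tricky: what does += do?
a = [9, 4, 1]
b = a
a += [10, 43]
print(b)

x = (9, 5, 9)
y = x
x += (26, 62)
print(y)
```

Key concept: += behavior differs for mutable vs immutable.
Step by step:
`a = [9, 4, 1]` → a = [9, 4, 1]
`b = a` → b = [9, 4, 1] (same object as a)
`a += [10, 43]` → a = [9, 4, 1, 10, 43] (same object as b); b = [9, 4, 1, 10, 43] (same object as a)
`print(b)` → prints [9, 4, 1, 10, 43]
`x = (9, 5, 9)` → x = (9, 5, 9)
`y = x` → y = (9, 5, 9)
`x += (26, 62)` → x = (9, 5, 9, 26, 62)
`print(y)` → prints (9, 5, 9)

Answer:
[9, 4, 1, 10, 43]
(9, 5, 9)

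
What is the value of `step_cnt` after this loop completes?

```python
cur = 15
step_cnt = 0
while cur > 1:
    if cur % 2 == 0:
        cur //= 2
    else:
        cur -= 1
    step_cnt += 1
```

Steps to reduce 15 to 1
`step_cnt` takes the values: 0 → 1 → 2 → 3 → 4 → 5 → 6

Answer: 6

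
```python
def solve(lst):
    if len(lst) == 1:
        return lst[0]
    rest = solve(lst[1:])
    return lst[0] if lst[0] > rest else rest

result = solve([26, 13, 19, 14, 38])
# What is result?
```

Recursive max over [26, 13, 19, 14, 38] = 38

Answer: 38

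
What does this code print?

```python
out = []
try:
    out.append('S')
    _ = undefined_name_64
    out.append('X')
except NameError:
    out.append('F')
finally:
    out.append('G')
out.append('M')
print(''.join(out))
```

Execution trace: 'S' (try body) → 'F' (except NameError) → 'G' (finally) → 'M' (after the try/except). Output: SFGM

Answer: SFGM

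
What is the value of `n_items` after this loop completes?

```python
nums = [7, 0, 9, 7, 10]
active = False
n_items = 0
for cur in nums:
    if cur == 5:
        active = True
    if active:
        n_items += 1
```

Count elements after first 5 in [7, 0, 9, 7, 10]
`n_items` takes the values: 0

Answer: 0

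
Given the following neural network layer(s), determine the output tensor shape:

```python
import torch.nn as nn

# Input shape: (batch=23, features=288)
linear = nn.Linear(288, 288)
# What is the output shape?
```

Input: (23, 288) -> Output: (23, 288)

Answer: (23, 288)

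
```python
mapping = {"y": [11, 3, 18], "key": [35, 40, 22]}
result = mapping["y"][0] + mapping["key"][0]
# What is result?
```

Trace:
`mapping = {"y": [11, 3, 18], "key": [35, 40, 22]}` → mapping = {'y': [11, 3, 18], 'key': [35, 40, 22]}
`result = mapping["y"][0] + mapping["key"][0]` → result = 46
So result = 46

Answer: 46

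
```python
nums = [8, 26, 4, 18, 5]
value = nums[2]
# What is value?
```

Trace:
`nums = [8, 26, 4, 18, 5]` → nums = [8, 26, 4, 18, 5]
`value = nums[2]` → value = 4
So value = 4

Answer: 4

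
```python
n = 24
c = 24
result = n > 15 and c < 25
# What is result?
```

Trace:
`n = 24` → n = 24
`c = 24` → c = 24
`result = n > 15 and c < 25` → result = True
So result = True

Answer: True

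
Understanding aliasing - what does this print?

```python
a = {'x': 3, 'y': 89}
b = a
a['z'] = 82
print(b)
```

Key concept: dict aliasing.
Step by step:
`a = {'x': 3, 'y': 89}` → a = {'x': 3, 'y': 89}
`b = a` → b = {'x': 3, 'y': 89} (same object as a)
`a['z'] = 82` → a = {'x': 3, 'y': 89, 'z': 82} (same object as b); b = {'x': 3, 'y': 89, 'z': 82} (same object as a)
`print(b)` → prints {'x': 3, 'y': 89, 'z': 82}

Answer: {'x': 3, 'y': 89, 'z': 82}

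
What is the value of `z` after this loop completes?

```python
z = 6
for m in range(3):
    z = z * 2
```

Multiply by 2, 3 times: 6 * 2^3 = 48
`z` takes the values: 6 → 12 → 24 → 48

Answer: 48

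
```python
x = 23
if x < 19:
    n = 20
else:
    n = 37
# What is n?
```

Trace:
`x = 23` → x = 23
`if x < 19: ...` → x < 19 is False, take else branch → n = 37
So n = 37

Answer: 37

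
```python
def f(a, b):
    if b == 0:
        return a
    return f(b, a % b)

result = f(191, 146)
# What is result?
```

f(191, 146) -> f(146, 45) -> f(45, 11) -> f(11, 1) -> f(1, 0) -> 1

Answer: 1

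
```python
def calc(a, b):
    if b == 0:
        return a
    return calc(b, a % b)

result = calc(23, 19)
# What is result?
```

calc(23, 19) -> calc(19, 4) -> calc(4, 3) -> calc(3, 1) -> calc(1, 0) -> 1

Answer: 1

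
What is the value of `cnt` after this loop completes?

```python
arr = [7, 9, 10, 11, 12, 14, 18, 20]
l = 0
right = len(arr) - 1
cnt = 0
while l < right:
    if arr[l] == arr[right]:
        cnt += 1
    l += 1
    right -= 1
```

Count matching pairs from ends
`cnt` takes the values: 0

Answer: 0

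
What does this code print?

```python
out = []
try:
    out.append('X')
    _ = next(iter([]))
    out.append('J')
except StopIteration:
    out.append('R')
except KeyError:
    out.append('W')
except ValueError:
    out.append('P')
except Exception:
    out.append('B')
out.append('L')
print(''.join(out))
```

Execution trace: 'X' (try body) → 'R' (except StopIteration) → 'L' (after the try/except). Output: XRL

Answer: XRL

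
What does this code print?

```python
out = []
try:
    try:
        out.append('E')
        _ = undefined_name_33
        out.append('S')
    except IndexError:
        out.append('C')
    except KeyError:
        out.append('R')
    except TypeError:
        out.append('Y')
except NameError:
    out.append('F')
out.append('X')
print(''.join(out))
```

Execution trace: 'E' (try body) → 'F' (outer except NameError) → 'X' (after the try/except). Output: EFX

Answer: EFX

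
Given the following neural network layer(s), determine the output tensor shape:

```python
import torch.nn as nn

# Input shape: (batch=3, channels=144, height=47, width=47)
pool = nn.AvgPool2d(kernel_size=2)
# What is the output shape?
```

Input: (3, 144, 47, 47) -> Output: (3, 144, 23, 23)

Answer: (3, 144, 23, 23)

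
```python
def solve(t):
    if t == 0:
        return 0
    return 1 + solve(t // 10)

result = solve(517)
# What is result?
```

Count of digits of 517: 3

Answer: 3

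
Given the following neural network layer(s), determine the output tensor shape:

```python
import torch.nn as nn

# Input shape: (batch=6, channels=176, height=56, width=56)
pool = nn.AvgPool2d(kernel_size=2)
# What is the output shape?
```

Input: (6, 176, 56, 56) -> Output: (6, 176, 28, 28)

Answer: (6, 176, 28, 28)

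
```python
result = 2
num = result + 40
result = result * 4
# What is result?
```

Trace:
`result = 2` → result = 2
`num = result + 40` → num = 42
`result = result * 4` → result = 8
So result = 8

Answer: 8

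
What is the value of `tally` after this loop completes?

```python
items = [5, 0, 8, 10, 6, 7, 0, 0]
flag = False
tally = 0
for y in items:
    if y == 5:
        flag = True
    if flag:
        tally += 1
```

Count elements after first 5 in [5, 0, 8, 10, 6, 7, 0, 0]
`tally` takes the values: 0 → 1 → 2 → 3 → 4 → 5 → 6 → 7 → 8

Answer: 8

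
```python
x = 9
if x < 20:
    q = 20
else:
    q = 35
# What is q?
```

Trace:
`x = 9` → x = 9
`if x < 20: ...` → x < 20 is True → q = 20
So q = 20

Answer: 20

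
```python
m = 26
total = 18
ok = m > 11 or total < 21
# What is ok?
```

Trace:
`m = 26` → m = 26
`total = 18` → total = 18
`ok = m > 11 or total < 21` → ok = True
So ok = True

Answer: True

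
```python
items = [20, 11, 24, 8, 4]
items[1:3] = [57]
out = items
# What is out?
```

Trace:
`items = [20, 11, 24, 8, 4]` → items = [20, 11, 24, 8, 4]
`items[1:3] = [57]` → items = [20, 57, 8, 4]
`out = items` → out = [20, 57, 8, 4]
So out = [20, 57, 8, 4]

Answer: [20, 57, 8, 4]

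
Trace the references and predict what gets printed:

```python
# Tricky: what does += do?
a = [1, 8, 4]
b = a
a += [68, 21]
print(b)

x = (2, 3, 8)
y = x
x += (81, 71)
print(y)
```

Key concept: += behavior differs for mutable vs immutable.
Step by step:
`a = [1, 8, 4]` → a = [1, 8, 4]
`b = a` → b = [1, 8, 4] (same object as a)
`a += [68, 21]` → a = [1, 8, 4, 68, 21] (same object as b); b = [1, 8, 4, 68, 21] (same object as a)
`print(b)` → prints [1, 8, 4, 68, 21]
`x = (2, 3, 8)` → x = (2, 3, 8)
`y = x` → y = (2, 3, 8)
`x += (81, 71)` → x = (2, 3, 8, 81, 71)
`print(y)` → prints (2, 3, 8)

Answer:
[1, 8, 4, 68, 21]
(2, 3, 8)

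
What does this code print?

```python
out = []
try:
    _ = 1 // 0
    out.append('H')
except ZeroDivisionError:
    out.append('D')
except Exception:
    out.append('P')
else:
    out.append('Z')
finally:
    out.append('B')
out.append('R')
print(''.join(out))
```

Execution trace: 'D' (except ZeroDivisionError) → 'B' (finally) → 'R' (after the try/except). Output: DBR

Answer: DBR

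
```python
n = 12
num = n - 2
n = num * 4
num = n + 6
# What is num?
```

Trace:
`n = 12` → n = 12
`num = n - 2` → num = 10
`n = num * 4` → n = 40
`num = n + 6` → num = 46
So num = 46

Answer: 46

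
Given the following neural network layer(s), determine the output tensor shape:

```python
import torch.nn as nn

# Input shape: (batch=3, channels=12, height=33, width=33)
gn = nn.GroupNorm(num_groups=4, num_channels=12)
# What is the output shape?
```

Input: (3, 12, 33, 33) -> Output: (3, 12, 33, 33)

Answer: (3, 12, 33, 33)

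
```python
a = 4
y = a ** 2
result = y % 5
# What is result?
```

Trace:
`a = 4` → a = 4
`y = a ** 2` → y = 16
`result = y % 5` → result = 1
So result = 1

Answer: 1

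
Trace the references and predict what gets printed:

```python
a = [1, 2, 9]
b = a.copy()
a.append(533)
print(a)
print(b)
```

Key concept: list.copy() creates independent copy.
Step by step:
`a = [1, 2, 9]` → a = [1, 2, 9]
`b = a.copy()` → b = [1, 2, 9]
`a.append(533)` → a = [1, 2, 9, 533]
`print(a)` → prints [1, 2, 9, 533]
`print(b)` → prints [1, 2, 9]

Answer:
[1, 2, 9, 533]
[1, 2, 9]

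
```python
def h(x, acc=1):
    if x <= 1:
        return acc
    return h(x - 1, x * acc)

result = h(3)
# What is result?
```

Accumulator trace (n, acc): (3, 1) -> (2, 3) -> (1, 6) -> return 6

Answer: 6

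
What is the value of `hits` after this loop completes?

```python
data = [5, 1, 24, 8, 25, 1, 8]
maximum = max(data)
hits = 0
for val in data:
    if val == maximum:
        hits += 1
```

Count of max value 25 in [5, 1, 24, 8, 25, 1, 8]
`hits` takes the values: 0 → 1

Answer: 1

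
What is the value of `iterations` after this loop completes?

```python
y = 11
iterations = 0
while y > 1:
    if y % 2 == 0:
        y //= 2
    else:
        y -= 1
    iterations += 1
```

Steps to reduce 11 to 1
`iterations` takes the values: 0 → 1 → 2 → 3 → 4 → 5

Answer: 5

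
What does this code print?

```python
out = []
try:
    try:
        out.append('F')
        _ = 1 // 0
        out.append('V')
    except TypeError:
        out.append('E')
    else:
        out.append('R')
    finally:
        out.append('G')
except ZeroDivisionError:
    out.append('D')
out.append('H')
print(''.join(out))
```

Execution trace: 'F' (try body) → 'G' (finally) → 'D' (outer except ZeroDivisionError) → 'H' (after the try/except). Output: FGDH

Answer: FGDH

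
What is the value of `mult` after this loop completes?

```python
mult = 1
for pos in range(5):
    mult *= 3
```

3^5 = 243
`mult` takes the values: 1 → 3 → 9 → 27 → 81 → 243

Answer: 243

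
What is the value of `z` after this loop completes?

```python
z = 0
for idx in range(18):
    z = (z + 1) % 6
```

Increment mod 6, 18 times = 0
`z` takes the values: 0 → 1 → 2 → 3 → 4 → 5 → 0 → 1 → 2 → 3 → 4 → 5 → 0 → 1 → 2 → 3 → 4 → 5 → 0

Answer: 0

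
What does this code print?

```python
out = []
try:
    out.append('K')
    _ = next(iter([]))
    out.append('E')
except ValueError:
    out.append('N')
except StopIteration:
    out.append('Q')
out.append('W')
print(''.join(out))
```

Execution trace: 'K' (try body) → 'Q' (except StopIteration) → 'W' (after the try/except). Output: KQW

Answer: KQW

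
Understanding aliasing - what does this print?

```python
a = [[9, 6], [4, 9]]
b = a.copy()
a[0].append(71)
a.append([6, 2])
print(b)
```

Key concept: shallow copy with nested lists.
Step by step:
`a = [[9, 6], [4, 9]]` → a = [[9, 6], [4, 9]]
`b = a.copy()` → b = [[9, 6], [4, 9]]
`a[0].append(71)` → a = [[9, 6, 71], [4, 9]]; b = [[9, 6, 71], [4, 9]]
`a.append([6, 2])` → a = [[9, 6, 71], [4, 9], [6, 2]]
`print(b)` → prints [[9, 6, 71], [4, 9]]

Answer: [[9, 6, 71], [4, 9]]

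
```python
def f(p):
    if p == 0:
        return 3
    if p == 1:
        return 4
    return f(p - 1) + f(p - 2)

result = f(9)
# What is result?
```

Build up from base cases: f(0)=3, f(1)=4, f(2)=7, f(3)=11, f(4)=18, f(5)=29, f(6)=47, ..., f(9)=199

Answer: 199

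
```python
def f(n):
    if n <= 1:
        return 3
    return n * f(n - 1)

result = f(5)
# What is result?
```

f(5) = 5 * 4 * 3 * 2 * 3 = 360

Answer: 360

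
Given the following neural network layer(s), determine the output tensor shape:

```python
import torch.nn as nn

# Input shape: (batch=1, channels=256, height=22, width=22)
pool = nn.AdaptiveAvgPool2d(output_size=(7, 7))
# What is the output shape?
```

Input: (1, 256, 22, 22) -> Output: (1, 256, 7, 7)

Answer: (1, 256, 7, 7)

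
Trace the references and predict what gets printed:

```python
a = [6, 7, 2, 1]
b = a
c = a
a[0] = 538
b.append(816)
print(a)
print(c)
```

Key concept: multiple aliases.
Step by step:
`a = [6, 7, 2, 1]` → a = [6, 7, 2, 1]
`b = a` → b = [6, 7, 2, 1] (same object as a)
`c = a` → c = [6, 7, 2, 1] (same object as a, b)
`a[0] = 538` → a = [538, 7, 2, 1] (same object as b, c); b = [538, 7, 2, 1] (same object as a, c); c = [538, 7, 2, 1] (same object as a, b)
`b.append(816)` → a = [538, 7, 2, 1, 816] (same object as b, c); b = [538, 7, 2, 1, 816] (same object as a, c); c = [538, 7, 2, 1, 816] (same object as a, b)
`print(a)` → prints [538, 7, 2, 1, 816]
`print(c)` → prints [538, 7, 2, 1, 816]

Answer:
[538, 7, 2, 1, 816]
[538, 7, 2, 1, 816]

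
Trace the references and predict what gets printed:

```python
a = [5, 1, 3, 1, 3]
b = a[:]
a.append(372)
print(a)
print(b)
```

Key concept: slice [:] creates copy.
Step by step:
`a = [5, 1, 3, 1, 3]` → a = [5, 1, 3, 1, 3]
`b = a[:]` → b = [5, 1, 3, 1, 3]
`a.append(372)` → a = [5, 1, 3, 1, 3, 372]
`print(a)` → prints [5, 1, 3, 1, 3, 372]
`print(b)` → prints [5, 1, 3, 1, 3]

Answer:
[5, 1, 3, 1, 3, 372]
[5, 1, 3, 1, 3]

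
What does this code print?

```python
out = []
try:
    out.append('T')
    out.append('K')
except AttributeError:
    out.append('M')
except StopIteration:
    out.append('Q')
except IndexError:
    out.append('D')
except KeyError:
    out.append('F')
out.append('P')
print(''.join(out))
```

Execution trace: 'T' (try body) → 'K' (try body, no exception) → 'P' (after the try/except). Output: TKP

Answer: TKP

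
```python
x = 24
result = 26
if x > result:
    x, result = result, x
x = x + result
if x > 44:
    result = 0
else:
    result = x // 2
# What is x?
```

Trace:
`x = 24` → x = 24
`result = 26` → result = 26
`if x > result: ...` → x > result is False → no variable changes
`x = x + result` → x = 50
`if x > 44: ...` → x > 44 is True → result = 0
So x = 50

Answer: 50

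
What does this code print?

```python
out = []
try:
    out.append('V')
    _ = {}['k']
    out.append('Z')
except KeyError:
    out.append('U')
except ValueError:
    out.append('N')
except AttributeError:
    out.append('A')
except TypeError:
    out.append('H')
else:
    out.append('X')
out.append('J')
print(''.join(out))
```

Execution trace: 'V' (try body) → 'U' (except KeyError) → 'J' (after the try/except). Output: VUJ

Answer: VUJ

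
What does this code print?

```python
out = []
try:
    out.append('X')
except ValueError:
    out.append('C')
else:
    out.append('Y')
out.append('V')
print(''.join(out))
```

Execution trace: 'X' (try body, no exception) → 'Y' (else) → 'V' (after the try/except). Output: XYV

Answer: XYV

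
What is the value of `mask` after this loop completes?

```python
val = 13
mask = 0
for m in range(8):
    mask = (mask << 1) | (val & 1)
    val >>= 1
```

Reverse lowest 8 bits of 13
`mask` takes the values: 0 → 1 → 2 → 5 → 11 → 22 → 44 → 88 → 176

Answer: 176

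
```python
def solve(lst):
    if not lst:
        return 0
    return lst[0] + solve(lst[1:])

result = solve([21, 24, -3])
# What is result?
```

21 + 24 + (-3) + 0 = 42

Answer: 42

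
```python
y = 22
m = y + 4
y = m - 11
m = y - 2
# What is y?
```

Trace:
`y = 22` → y = 22
`m = y + 4` → m = 26
`y = m - 11` → y = 15
`m = y - 2` → m = 13
So y = 15

Answer: 15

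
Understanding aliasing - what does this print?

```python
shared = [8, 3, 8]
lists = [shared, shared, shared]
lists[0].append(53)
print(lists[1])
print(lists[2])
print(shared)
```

Key concept: list of same reference.
Step by step:
`shared = [8, 3, 8]` → shared = [8, 3, 8]
`lists = [shared, shared, shared]` → lists = [[8, 3, 8], [8, 3, 8], [8, 3, 8]]
`lists[0].append(53)` → shared = [8, 3, 8, 53]; lists = [[8, 3, 8, 53], [8, 3, 8, 53], [8, 3, 8, 53]]
`print(lists[1])` → prints [8, 3, 8, 53]
`print(lists[2])` → prints [8, 3, 8, 53]
`print(shared)` → prints [8, 3, 8, 53]

Answer:
[8, 3, 8, 53]
[8, 3, 8, 53]
[8, 3, 8, 53]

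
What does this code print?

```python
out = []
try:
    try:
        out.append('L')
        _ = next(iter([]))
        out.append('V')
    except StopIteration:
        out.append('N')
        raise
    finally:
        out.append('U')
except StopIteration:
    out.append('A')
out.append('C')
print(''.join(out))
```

Execution trace: 'L' (inner try body) → 'N' (inner except StopIteration) → 'U' (inner finally) → 'A' (outer except StopIteration) → 'C' (after the try/except). Output: LNUAC

Answer: LNUAC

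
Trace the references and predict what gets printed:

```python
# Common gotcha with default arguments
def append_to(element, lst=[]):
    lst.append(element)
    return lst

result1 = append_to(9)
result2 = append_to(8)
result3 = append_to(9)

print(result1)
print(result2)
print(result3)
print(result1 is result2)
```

Key concept: mutable default argument gotcha.
Step by step:
`result1 = append_to(9)` → result1 = [9]
`result2 = append_to(8)` → result1 = [9, 8] (same object as result2); result2 = [9, 8] (same object as result1)
`result3 = append_to(9)` → result1 = [9, 8, 9] (same object as result2, result3); result2 = [9, 8, 9] (same object as result1, result3); result3 = [9, 8, 9] (same object as result1, result2)
`print(result1)` → prints [9, 8, 9]
`print(result2)` → prints [9, 8, 9]
`print(result3)` → prints [9, 8, 9]
`print(result1 is result2)` → prints True

Answer:
[9, 8, 9]
[9, 8, 9]
[9, 8, 9]
True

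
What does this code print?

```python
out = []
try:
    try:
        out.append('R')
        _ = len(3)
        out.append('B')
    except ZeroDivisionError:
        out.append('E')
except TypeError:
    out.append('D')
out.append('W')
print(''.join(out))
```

Execution trace: 'R' (try body) → 'D' (outer except TypeError) → 'W' (after the try/except). Output: RDW

Answer: RDW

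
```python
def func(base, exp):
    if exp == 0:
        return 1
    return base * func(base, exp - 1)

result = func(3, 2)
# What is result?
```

func(3, 2) = 3 * 3 = 9

Answer: 9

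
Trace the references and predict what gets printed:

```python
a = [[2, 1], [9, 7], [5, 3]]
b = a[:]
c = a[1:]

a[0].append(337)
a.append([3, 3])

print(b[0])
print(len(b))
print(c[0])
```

Key concept: slice with nested mutation.
Step by step:
`a = [[2, 1], [9, 7], [5, 3]]` → a = [[2, 1], [9, 7], [5, 3]]
`b = a[:]` → b = [[2, 1], [9, 7], [5, 3]]
`c = a[1:]` → c = [[9, 7], [5, 3]]
`a[0].append(337)` → a = [[2, 1, 337], [9, 7], [5, 3]]; b = [[2, 1, 337], [9, 7], [5, 3]]
`a.append([3, 3])` → a = [[2, 1, 337], [9, 7], [5, 3], [3, 3]]
`print(b[0])` → prints [2, 1, 337]
`print(len(b))` → prints 3
`print(c[0])` → prints [9, 7]

Answer:
[2, 1, 337]
3
[9, 7]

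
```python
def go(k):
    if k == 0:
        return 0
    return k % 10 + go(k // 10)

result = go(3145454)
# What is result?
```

Sum of digits of 3145454: 4 + 5 + 4 + 5 + 4 + 1 + 3 = 26

Answer: 26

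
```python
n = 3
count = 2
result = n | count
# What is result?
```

Trace:
`n = 3` → n = 3
`count = 2` → count = 2
`result = n | count` → result = 3
So result = 3

Answer: 3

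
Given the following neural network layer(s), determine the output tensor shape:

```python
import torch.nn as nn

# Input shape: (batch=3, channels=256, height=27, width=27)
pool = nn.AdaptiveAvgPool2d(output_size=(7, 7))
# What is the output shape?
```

Input: (3, 256, 27, 27) -> Output: (3, 256, 7, 7)

Answer: (3, 256, 7, 7)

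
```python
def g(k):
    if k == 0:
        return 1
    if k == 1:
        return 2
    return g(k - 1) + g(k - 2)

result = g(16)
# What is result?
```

Build up from base cases: g(0)=1, g(1)=2, g(2)=3, g(3)=5, g(4)=8, g(5)=13, g(6)=21, ..., g(16)=2584

Answer: 2584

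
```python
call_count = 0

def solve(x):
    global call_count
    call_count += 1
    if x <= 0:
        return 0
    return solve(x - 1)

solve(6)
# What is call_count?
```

Linear recursion stepping by 1: 7 calls from x=6 down to ≤0.

Answer: 7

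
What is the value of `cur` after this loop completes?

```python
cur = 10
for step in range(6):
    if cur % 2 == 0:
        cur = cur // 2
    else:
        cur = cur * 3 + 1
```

Collatz-style transformation from 10
`cur` takes the values: 10 → 5 → 16 → 8 → 4 → 2 → 1

Answer: 1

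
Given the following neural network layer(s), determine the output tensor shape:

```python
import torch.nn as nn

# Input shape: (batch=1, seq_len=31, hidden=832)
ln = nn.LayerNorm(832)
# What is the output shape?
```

Input: (1, 31, 832) -> Output: (1, 31, 832)

Answer: (1, 31, 832)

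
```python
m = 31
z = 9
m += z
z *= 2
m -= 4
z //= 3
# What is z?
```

Trace:
`m = 31` → m = 31
`z = 9` → z = 9
`m += z` → m = 40
`z *= 2` → z = 18
`m -= 4` → m = 36
`z //= 3` → z = 6
So z = 6

Answer: 6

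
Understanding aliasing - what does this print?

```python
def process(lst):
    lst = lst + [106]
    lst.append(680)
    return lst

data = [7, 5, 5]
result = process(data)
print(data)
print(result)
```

Key concept: rebinding parameter vs mutation.
Step by step:
`data = [7, 5, 5]` → data = [7, 5, 5]
`result = process(data)` → result = [7, 5, 5, 106, 680]
`print(data)` → prints [7, 5, 5]
`print(result)` → prints [7, 5, 5, 106, 680]

Answer:
[7, 5, 5]
[7, 5, 5, 106, 680]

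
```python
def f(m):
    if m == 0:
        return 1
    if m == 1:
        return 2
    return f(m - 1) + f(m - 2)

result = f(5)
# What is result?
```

Build up from base cases: f(0)=1, f(1)=2, f(2)=3, f(3)=5, f(4)=8, f(5)=13

Answer: 13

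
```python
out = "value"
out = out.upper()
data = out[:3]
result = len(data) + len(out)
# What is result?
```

Trace:
`out = "value"` → out = 'value'
`out = out.upper()` → out = 'VALUE'
`data = out[:3]` → data = 'VAL'
`result = len(data) + len(out)` → result = 8
So result = 8

Answer: 8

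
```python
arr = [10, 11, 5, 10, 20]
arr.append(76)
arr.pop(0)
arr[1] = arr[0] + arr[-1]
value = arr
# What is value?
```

Trace:
`arr = [10, 11, 5, 10, 20]` → arr = [10, 11, 5, 10, 20]
`arr.append(76)` → arr = [10, 11, 5, 10, 20, 76]
`arr.pop(0)` → arr = [11, 5, 10, 20, 76]
`arr[1] = arr[0] + arr[-1]` → arr = [11, 87, 10, 20, 76]
`value = arr` → value = [11, 87, 10, 20, 76]
So value = [11, 87, 10, 20, 76]

Answer: [11, 87, 10, 20, 76]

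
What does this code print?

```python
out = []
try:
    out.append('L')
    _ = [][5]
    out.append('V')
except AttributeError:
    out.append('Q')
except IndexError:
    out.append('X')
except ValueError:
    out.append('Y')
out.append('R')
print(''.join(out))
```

Execution trace: 'L' (try body) → 'X' (except IndexError) → 'R' (after the try/except). Output: LXR

Answer: LXR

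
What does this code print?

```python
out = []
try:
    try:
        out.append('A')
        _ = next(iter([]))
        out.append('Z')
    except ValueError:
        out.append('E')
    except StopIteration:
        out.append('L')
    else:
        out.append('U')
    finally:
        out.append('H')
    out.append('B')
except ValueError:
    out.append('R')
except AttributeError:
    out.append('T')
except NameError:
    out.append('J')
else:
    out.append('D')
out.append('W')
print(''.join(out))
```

Execution trace: 'A' (inner try body) → 'L' (inner except StopIteration) → 'H' (inner finally) → 'B' (try body, no exception) → 'D' (else) → 'W' (after the try/except). Output: ALHBDW

Answer: ALHBDW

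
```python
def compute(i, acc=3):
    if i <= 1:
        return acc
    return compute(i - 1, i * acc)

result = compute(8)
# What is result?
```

Accumulator trace (n, acc): (8, 3) -> (7, 24) -> (6, 168) -> (5, 1008) -> (4, 5040) -> (3, 20160) -> (2, 60480) -> (1, 120960) -> return 120960

Answer: 120960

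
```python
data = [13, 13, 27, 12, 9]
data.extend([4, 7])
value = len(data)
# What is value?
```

Trace:
`data = [13, 13, 27, 12, 9]` → data = [13, 13, 27, 12, 9]
`data.extend([4, 7])` → data = [13, 13, 27, 12, 9, 4, 7]
`value = len(data)` → value = 7
So value = 7

Answer: 7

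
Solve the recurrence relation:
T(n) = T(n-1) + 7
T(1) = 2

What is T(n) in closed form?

Unrolling: T(n) = T(1) + 7·(n-1) = 2 + 7(n-1) = 7n - 5.

Answer: T(n) = 7n - 5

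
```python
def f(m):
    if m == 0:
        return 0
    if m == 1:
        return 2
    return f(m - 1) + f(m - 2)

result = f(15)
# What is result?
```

Build up from base cases: f(0)=0, f(1)=2, f(2)=2, f(3)=4, f(4)=6, f(5)=10, f(6)=16, ..., f(15)=1220

Answer: 1220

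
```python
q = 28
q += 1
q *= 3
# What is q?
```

Trace:
`q = 28` → q = 28
`q += 1` → q = 29
`q *= 3` → q = 87
So q = 87

Answer: 87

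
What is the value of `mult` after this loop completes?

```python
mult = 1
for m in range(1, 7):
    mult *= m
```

6! = 720
`mult` takes the values: 1 → 2 → 6 → 24 → 120 → 720

Answer: 720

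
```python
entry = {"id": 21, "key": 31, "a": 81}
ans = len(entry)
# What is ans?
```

Trace:
`entry = {"id": 21, "key": 31, "a": 81}` → entry = {'id': 21, 'key': 31, 'a': 81}
`ans = len(entry)` → ans = 3
So ans = 3

Answer: 3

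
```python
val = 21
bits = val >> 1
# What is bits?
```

Trace:
`val = 21` → val = 21
`bits = val >> 1` → bits = 10
So bits = 10

Answer: 10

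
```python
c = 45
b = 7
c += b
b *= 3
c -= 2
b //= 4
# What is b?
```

Trace:
`c = 45` → c = 45
`b = 7` → b = 7
`c += b` → c = 52
`b *= 3` → b = 21
`c -= 2` → c = 50
`b //= 4` → b = 5
So b = 5

Answer: 5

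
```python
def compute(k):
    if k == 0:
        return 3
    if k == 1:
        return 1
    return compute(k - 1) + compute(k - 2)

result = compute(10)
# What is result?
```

Build up from base cases: compute(0)=3, compute(1)=1, compute(2)=4, compute(3)=5, compute(4)=9, compute(5)=14, compute(6)=23, ..., compute(10)=157

Answer: 157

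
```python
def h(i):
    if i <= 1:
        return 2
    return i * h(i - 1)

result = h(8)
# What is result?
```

h(8) = 8 * 7 * 6 * 5 * 4 * 3 * 2 * 2 = 80640

Answer: 80640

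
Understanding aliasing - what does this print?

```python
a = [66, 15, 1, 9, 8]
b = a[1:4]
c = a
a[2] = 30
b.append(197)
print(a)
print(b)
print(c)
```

Key concept: slice vs alias.
Step by step:
`a = [66, 15, 1, 9, 8]` → a = [66, 15, 1, 9, 8]
`b = a[1:4]` → b = [15, 1, 9]
`c = a` → c = [66, 15, 1, 9, 8] (same object as a)
`a[2] = 30` → a = [66, 15, 30, 9, 8] (same object as c); c = [66, 15, 30, 9, 8] (same object as a)
`b.append(197)` → b = [15, 1, 9, 197]
`print(a)` → prints [66, 15, 30, 9, 8]
`print(b)` → prints [15, 1, 9, 197]
`print(c)` → prints [66, 15, 30, 9, 8]

Answer:
[66, 15, 30, 9, 8]
[15, 1, 9, 197]
[66, 15, 30, 9, 8]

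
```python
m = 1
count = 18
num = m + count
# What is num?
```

Trace:
`m = 1` → m = 1
`count = 18` → count = 18
`num = m + count` → num = 19
So num = 19

Answer: 19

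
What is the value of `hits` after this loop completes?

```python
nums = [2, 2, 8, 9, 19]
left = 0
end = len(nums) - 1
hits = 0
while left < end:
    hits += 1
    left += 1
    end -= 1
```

Iterations until pointers meet (list length 5)
`hits` takes the values: 0 → 1 → 2

Answer: 2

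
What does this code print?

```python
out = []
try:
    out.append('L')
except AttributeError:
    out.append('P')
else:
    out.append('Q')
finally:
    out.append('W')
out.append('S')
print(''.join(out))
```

Execution trace: 'L' (try body, no exception) → 'Q' (else) → 'W' (finally) → 'S' (after the try/except). Output: LQWS

Answer: LQWS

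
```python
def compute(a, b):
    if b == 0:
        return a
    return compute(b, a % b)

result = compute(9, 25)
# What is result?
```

compute(9, 25) -> compute(25, 9) -> compute(9, 7) -> compute(7, 2) -> compute(2, 1) -> compute(1, 0) -> 1

Answer: 1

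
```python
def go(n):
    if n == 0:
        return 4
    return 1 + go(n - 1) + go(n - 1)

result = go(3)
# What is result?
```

go(n) = 1 + 2·go(n-1), go(0)=4. Closed form: (4+1)·2^3 - 1 = 39.

Answer: 39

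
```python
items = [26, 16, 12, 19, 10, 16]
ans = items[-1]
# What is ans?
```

Trace:
`items = [26, 16, 12, 19, 10, 16]` → items = [26, 16, 12, 19, 10, 16]
`ans = items[-1]` → ans = 16
So ans = 16

Answer: 16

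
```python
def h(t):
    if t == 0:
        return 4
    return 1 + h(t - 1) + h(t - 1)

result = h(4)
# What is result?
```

h(t) = 1 + 2·h(t-1), h(0)=4. Closed form: (4+1)·2^4 - 1 = 79.

Answer: 79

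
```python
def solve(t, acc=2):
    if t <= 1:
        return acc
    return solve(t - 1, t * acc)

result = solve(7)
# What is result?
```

Accumulator trace (n, acc): (7, 2) -> (6, 14) -> (5, 84) -> (4, 420) -> (3, 1680) -> (2, 5040) -> (1, 10080) -> return 10080

Answer: 10080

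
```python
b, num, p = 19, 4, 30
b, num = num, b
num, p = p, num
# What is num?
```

Trace:
`b, num, p = 19, 4, 30` → b = 19; num = 4; p = 30
`b, num = num, b` → b = 4; num = 19
`num, p = p, num` → num = 30; p = 19
So num = 30

Answer: 30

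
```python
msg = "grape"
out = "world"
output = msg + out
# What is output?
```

Trace:
`msg = "grape"` → msg = 'grape'
`out = "world"` → out = 'world'
`output = msg + out` → output = 'grapeworld'
So output = 'grapeworld'

Answer: 'grapeworld'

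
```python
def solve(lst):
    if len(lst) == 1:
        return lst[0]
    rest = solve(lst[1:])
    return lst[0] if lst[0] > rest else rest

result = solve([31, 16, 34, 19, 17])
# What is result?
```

Recursive max over [31, 16, 34, 19, 17] = 34

Answer: 34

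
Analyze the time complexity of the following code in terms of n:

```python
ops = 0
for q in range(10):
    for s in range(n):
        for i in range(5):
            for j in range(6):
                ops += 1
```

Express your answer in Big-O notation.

Each loop level contributes: 1 × n × 1 × 1. Multiplying the contributions gives O(n).

Answer: O(n)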